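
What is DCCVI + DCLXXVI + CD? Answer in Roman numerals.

DCCVI = 706, DCLXXVI = 676, CD = 400
706 + 676 = 1382
1382 + 400 = 1782

MDCCLXXXII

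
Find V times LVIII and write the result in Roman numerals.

V = 5
LVIII = 58
5 × 58 = 290

CCXC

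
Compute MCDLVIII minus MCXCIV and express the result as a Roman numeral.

MCDLVIII = 1458
MCXCIV = 1194
1458 - 1194 = 264

CCLXIV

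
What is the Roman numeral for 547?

Convert 547 to Roman numerals:
  547 contains 1×500 (D)
  47 contains 1×40 (XL)
  7 contains 1×5 (V)
  2 contains 2×1 (II)

DXLVII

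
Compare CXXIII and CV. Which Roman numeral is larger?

CXXIII = 123
CV = 105
123 is larger

CXXIII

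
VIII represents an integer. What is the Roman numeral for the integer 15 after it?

VIII = 8
8 + 15 = 23

XXIII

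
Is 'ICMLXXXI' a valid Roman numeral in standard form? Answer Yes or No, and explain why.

'ICMLXXXI': Invalid subtractive combination: IC

No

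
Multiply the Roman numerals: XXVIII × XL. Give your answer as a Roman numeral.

XXVIII = 28
XL = 40
28 × 40 = 1120

MCXX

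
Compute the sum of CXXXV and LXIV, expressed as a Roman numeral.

CXXXV = 135
LXIV = 64
135 + 64 = 199

CXCIX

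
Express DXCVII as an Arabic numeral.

DXCVII: D=500, XC=90, V=5, I=1, I=1
500 + 90 + 5 + 1 + 1 = 597

597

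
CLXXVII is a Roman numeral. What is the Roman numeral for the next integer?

CLXXVII = 177, so the next integer is 177 + 1 = 178

CLXXVIII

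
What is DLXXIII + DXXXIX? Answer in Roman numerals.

DLXXIII = 573
DXXXIX = 539
573 + 539 = 1112

MCXII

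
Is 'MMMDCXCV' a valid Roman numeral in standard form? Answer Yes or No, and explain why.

'MMMDCXCV': Check the rules: uses only the symbols I, V, X, L, C, D, M; no symbol is repeated more than three times in a row; V, L and D each appear at most once; the only place a smaller symbol precedes a larger one is the allowed subtractive pair XC, the symbol right after such a pair (if any) is smaller than the pair's first symbol, and otherwise the values never increase from left to right. Value: M (1000) + M (1000) + M (1000) + D (500) + C (100) + XC (90) + V (5) = 3695. So it is a valid standard Roman numeral.

Yes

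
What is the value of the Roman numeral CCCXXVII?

CCCXXVII: C=100, C=100, C=100, X=10, X=10, V=5, I=1, I=1
100 + 100 + 100 + 10 + 10 + 5 + 1 + 1 = 327

327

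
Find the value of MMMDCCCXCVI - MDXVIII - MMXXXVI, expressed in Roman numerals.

MMMDCCCXCVI = 3896, MDXVIII = 1518, MMXXXVI = 2036
3896 - 1518 = 2378
2378 - 2036 = 342

CCCXLII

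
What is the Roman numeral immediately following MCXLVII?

MCXLVII = 1147, so the next integer is 1147 + 1 = 1148

MCXLVIII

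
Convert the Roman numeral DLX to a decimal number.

DLX: D=500, L=50, X=10
500 + 50 + 10 = 560

560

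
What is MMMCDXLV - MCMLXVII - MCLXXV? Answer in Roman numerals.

MMMCDXLV = 3445, MCMLXVII = 1967, MCLXXV = 1175
3445 - 1967 = 1478
1478 - 1175 = 303

CCCIII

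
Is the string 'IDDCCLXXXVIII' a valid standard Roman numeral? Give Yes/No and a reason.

'IDDCCLXXXVIII': D should not appear more than once

No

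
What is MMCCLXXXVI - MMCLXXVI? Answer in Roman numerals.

MMCCLXXXVI = 2286
MMCLXXVI = 2176
2286 - 2176 = 110

CX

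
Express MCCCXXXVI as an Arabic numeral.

MCCCXXXVI: M=1000, C=100, C=100, C=100, X=10, X=10, X=10, V=5, I=1
1000 + 100 + 100 + 100 + 10 + 10 + 10 + 5 + 1 = 1336

1336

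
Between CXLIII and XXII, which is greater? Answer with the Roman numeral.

CXLIII = 143
XXII = 22
143 is larger

CXLIII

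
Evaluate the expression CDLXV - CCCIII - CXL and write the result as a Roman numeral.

CDLXV = 465, CCCIII = 303, CXL = 140
465 - 303 = 162
162 - 140 = 22

XXII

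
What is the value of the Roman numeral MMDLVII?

MMDLVII: M=1000, M=1000, D=500, L=50, V=5, I=1, I=1
1000 + 1000 + 500 + 50 + 5 + 1 + 1 = 2557

2557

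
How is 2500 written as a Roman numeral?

Convert 2500 to Roman numerals:
  2500 contains 2×1000 (MM)
  500 contains 1×500 (D)

MMD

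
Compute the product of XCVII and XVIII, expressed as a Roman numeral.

XCVII = 97
XVIII = 18
97 × 18 = 1746

MDCCXLVI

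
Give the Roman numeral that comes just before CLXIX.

CLXIX = 169; previous is 168

CLXVIII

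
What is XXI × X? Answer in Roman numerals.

XXI = 21
X = 10
21 × 10 = 210

CCX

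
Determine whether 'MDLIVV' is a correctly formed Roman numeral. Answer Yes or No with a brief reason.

'MDLIVV': V should not appear more than once

No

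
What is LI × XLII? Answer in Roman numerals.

LI = 51
XLII = 42
51 × 42 = 2142

MMCXLII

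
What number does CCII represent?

CCII: C=100, C=100, I=1, I=1
100 + 100 + 1 + 1 = 202

202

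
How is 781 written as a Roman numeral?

Convert 781 to Roman numerals:
  781 contains 1×500 (D)
  281 contains 2×100 (CC)
  81 contains 1×50 (L)
  31 contains 3×10 (XXX)
  1 contains 1×1 (I)

DCCLXXXI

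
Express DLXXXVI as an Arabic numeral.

DLXXXVI: D=500, L=50, X=10, X=10, X=10, V=5, I=1
500 + 50 + 10 + 10 + 10 + 5 + 1 = 586

586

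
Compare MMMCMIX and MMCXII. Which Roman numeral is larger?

MMMCMIX = 3909
MMCXII = 2112
3909 is larger

MMMCMIX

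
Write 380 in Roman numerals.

Convert 380 to Roman numerals:
  380 contains 3×100 (CCC)
  80 contains 1×50 (L)
  30 contains 3×10 (XXX)

CCCLXXX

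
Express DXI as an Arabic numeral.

DXI: D=500, X=10, I=1
500 + 10 + 1 = 511

511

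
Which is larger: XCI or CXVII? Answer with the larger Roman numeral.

XCI = 91
CXVII = 117
117 is larger

CXVII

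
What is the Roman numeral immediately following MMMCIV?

MMMCIV = 3104, so the next integer is 3104 + 1 = 3105

MMMCV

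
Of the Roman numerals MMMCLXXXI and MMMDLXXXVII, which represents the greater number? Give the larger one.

MMMCLXXXI = 3181
MMMDLXXXVII = 3587
3587 is larger

MMMDLXXXVII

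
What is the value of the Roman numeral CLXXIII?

CLXXIII: C=100, L=50, X=10, X=10, I=1, I=1, I=1
100 + 50 + 10 + 10 + 1 + 1 + 1 = 173

173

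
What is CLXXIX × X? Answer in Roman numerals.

CLXXIX = 179
X = 10
179 × 10 = 1790

MDCCXC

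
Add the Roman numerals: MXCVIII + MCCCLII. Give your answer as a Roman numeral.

MXCVIII = 1098
MCCCLII = 1352
1098 + 1352 = 2450

MMCDL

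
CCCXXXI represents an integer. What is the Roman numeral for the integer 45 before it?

CCCXXXI = 331
331 - 45 = 286

CCLXXXVI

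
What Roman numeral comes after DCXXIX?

DCXXIX = 629, so the next integer is 629 + 1 = 630

DCXXX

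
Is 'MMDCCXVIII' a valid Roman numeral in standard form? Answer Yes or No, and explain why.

'MMDCCXVIII': Check the rules: uses only the symbols I, V, X, L, C, D, M; no symbol is repeated more than three times in a row; V, L and D each appear at most once; no smaller symbol precedes a larger one (values never increase from left to right). Value: M (1000) + M (1000) + D (500) + C (100) + C (100) + X (10) + V (5) + I (1) + I (1) + I (1) = 2718. So it is a valid standard Roman numeral.

Yes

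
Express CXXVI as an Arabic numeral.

CXXVI: C=100, X=10, X=10, V=5, I=1
100 + 10 + 10 + 5 + 1 = 126

126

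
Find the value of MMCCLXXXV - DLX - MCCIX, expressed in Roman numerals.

MMCCLXXXV = 2285, DLX = 560, MCCIX = 1209
2285 - 560 = 1725
1725 - 1209 = 516

DXVI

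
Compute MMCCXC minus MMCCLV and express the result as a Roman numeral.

MMCCXC = 2290
MMCCLV = 2255
2290 - 2255 = 35

XXXV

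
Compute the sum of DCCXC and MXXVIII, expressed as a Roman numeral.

DCCXC = 790
MXXVIII = 1028
790 + 1028 = 1818

MDCCCXVIII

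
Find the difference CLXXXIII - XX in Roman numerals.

CLXXXIII = 183
XX = 20
183 - 20 = 163

CLXIII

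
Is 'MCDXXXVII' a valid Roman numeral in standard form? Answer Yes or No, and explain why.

'MCDXXXVII': Check the rules: uses only the symbols I, V, X, L, C, D, M; no symbol is repeated more than three times in a row; V, L and D each appear at most once; the only place a smaller symbol precedes a larger one is the allowed subtractive pair CD, the symbol right after such a pair (if any) is smaller than the pair's first symbol, and otherwise the values never increase from left to right. Value: M (1000) + CD (400) + X (10) + X (10) + X (10) + V (5) + I (1) + I (1) = 1437. So it is a valid standard Roman numeral.

Yes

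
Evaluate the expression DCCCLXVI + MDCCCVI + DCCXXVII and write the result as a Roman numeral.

DCCCLXVI = 866, MDCCCVI = 1806, DCCXXVII = 727
866 + 1806 = 2672
2672 + 727 = 3399

MMMCCCXCIX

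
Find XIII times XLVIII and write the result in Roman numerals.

XIII = 13
XLVIII = 48
13 × 48 = 624

DCXXIV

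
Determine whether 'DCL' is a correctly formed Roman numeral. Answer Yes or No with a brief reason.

'DCL': Check the rules: uses only the symbols I, V, X, L, C, D, M; no symbol is repeated more than three times in a row; V, L and D each appear at most once; no smaller symbol precedes a larger one (values never increase from left to right). Value: D (500) + C (100) + L (50) = 650. So it is a valid standard Roman numeral.

Yes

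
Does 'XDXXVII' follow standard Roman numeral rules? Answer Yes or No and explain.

'XDXXVII': Invalid subtractive combination: XD

No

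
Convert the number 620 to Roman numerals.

Convert 620 to Roman numerals:
  620 contains 1×500 (D)
  120 contains 1×100 (C)
  20 contains 2×10 (XX)

DCXX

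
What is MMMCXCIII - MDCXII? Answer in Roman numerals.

MMMCXCIII = 3193
MDCXII = 1612
3193 - 1612 = 1581

MDLXXXI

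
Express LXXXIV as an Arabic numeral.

LXXXIV: L=50, X=10, X=10, X=10, IV=4
50 + 10 + 10 + 10 + 4 = 84

84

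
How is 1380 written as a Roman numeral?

Convert 1380 to Roman numerals:
  1380 contains 1×1000 (M)
  380 contains 3×100 (CCC)
  80 contains 1×50 (L)
  30 contains 3×10 (XXX)

MCCCLXXX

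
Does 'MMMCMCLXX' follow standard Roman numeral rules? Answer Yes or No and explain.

'MMMCMCLXX': C cannot come right after the subtractive pair CM: once C is subtracted in CM, the next symbol must be smaller than C

No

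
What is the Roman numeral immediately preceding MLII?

MLII = 1052, so the previous integer is 1052 - 1 = 1051

MLI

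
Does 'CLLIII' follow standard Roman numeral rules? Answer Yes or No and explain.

'CLLIII': L should not appear more than once

No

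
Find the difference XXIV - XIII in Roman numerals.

XXIV = 24
XIII = 13
24 - 13 = 11

XI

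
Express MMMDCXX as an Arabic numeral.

MMMDCXX: M=1000, M=1000, M=1000, D=500, C=100, X=10, X=10
1000 + 1000 + 1000 + 500 + 100 + 10 + 10 = 3620

3620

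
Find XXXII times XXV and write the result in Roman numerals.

XXXII = 32
XXV = 25
32 × 25 = 800

DCCC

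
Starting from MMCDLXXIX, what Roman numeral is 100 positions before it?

MMCDLXXIX = 2479
2479 - 100 = 2379

MMCCCLXXIX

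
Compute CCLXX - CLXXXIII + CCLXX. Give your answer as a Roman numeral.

CCLXX = 270, CLXXXIII = 183, CCLXX = 270
270 - 183 = 87
87 + 270 = 357

CCCLVII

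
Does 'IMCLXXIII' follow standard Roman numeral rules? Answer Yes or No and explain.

'IMCLXXIII': Invalid subtractive combination: IM

No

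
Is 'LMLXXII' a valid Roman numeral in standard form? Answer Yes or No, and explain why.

'LMLXXII': L should not appear more than once

No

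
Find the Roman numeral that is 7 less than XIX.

XIX = 19
19 - 7 = 12

XII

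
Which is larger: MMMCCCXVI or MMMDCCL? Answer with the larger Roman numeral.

MMMCCCXVI = 3316
MMMDCCL = 3750
3750 is larger

MMMDCCL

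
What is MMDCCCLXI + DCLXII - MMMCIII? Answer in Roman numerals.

MMDCCCLXI = 2861, DCLXII = 662, MMMCIII = 3103
2861 + 662 = 3523
3523 - 3103 = 420

CDXX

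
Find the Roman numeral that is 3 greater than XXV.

XXV = 25
25 + 3 = 28

XXVIII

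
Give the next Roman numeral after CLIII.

CLIII = 153, so the next integer is 153 + 1 = 154

CLIV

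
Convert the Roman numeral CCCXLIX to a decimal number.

CCCXLIX: C=100, C=100, C=100, XL=40, IX=9
100 + 100 + 100 + 40 + 9 = 349

349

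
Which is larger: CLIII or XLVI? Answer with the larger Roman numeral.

CLIII = 153
XLVI = 46
153 is larger

CLIII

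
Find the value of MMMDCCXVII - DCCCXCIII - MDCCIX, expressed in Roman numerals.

MMMDCCXVII = 3717, DCCCXCIII = 893, MDCCIX = 1709
3717 - 893 = 2824
2824 - 1709 = 1115

MCXV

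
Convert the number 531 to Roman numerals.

Convert 531 to Roman numerals:
  531 contains 1×500 (D)
  31 contains 3×10 (XXX)
  1 contains 1×1 (I)

DXXXI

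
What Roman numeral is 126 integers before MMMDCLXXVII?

MMMDCLXXVII = 3677
3677 - 126 = 3551

MMMDLI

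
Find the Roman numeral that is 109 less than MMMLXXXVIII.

MMMLXXXVIII = 3088
3088 - 109 = 2979

MMCMLXXIX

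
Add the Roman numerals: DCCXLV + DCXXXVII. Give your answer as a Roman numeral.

DCCXLV = 745
DCXXXVII = 637
745 + 637 = 1382

MCCCLXXXII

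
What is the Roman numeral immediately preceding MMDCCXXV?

MMDCCXXV = 2725, so the previous integer is 2725 - 1 = 2724

MMDCCXXIV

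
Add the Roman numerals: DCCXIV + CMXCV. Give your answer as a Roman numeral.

DCCXIV = 714
CMXCV = 995
714 + 995 = 1709

MDCCIX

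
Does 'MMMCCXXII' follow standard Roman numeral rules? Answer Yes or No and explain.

'MMMCCXXII': Check the rules: uses only the symbols I, V, X, L, C, D, M; no symbol is repeated more than three times in a row; V, L and D each appear at most once; no smaller symbol precedes a larger one (values never increase from left to right). Value: M (1000) + M (1000) + M (1000) + C (100) + C (100) + X (10) + X (10) + I (1) + I (1) = 3222. So it is a valid standard Roman numeral.

Yes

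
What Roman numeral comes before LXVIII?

LXVIII = 68; previous is 67

LXVII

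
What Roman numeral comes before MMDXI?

MMDXI = 2511; previous is 2510

MMDX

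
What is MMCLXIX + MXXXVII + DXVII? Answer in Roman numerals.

MMCLXIX = 2169, MXXXVII = 1037, DXVII = 517
2169 + 1037 = 3206
3206 + 517 = 3723

MMMDCCXXIII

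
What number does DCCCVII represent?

DCCCVII: D=500, C=100, C=100, C=100, V=5, I=1, I=1
500 + 100 + 100 + 100 + 5 + 1 + 1 = 807

807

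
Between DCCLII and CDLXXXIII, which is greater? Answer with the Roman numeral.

DCCLII = 752
CDLXXXIII = 483
752 is larger

DCCLII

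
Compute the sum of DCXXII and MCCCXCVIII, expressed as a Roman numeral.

DCXXII = 622
MCCCXCVIII = 1398
622 + 1398 = 2020

MMXX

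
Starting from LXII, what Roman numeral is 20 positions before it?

LXII = 62
62 - 20 = 42

XLII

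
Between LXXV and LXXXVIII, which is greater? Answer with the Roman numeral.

LXXV = 75
LXXXVIII = 88
88 is larger

LXXXVIII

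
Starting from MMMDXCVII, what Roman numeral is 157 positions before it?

MMMDXCVII = 3597
3597 - 157 = 3440

MMMCDXL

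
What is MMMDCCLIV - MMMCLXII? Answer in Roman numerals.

MMMDCCLIV = 3754
MMMCLXII = 3162
3754 - 3162 = 592

DXCII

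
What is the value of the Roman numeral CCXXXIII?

CCXXXIII: C=100, C=100, X=10, X=10, X=10, I=1, I=1, I=1
100 + 100 + 10 + 10 + 10 + 1 + 1 + 1 = 233

233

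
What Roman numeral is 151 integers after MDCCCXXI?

MDCCCXXI = 1821
1821 + 151 = 1972

MCMLXXII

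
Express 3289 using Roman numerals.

Convert 3289 to Roman numerals:
  3289 contains 3×1000 (MMM)
  289 contains 2×100 (CC)
  89 contains 1×50 (L)
  39 contains 3×10 (XXX)
  9 contains 1×9 (IX)

MMMCCLXXXIX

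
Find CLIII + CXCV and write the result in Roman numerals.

CLIII = 153
CXCV = 195
153 + 195 = 348

CCCXLVIII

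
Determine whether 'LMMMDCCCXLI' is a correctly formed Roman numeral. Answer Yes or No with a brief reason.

'LMMMDCCCXLI': L should not appear more than once

No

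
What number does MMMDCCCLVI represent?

MMMDCCCLVI: M=1000, M=1000, M=1000, D=500, C=100, C=100, C=100, L=50, V=5, I=1
1000 + 1000 + 1000 + 500 + 100 + 100 + 100 + 50 + 5 + 1 = 3856

3856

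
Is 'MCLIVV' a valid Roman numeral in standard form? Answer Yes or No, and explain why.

'MCLIVV': V should not appear more than once

No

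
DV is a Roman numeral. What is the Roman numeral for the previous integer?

DV = 505, so the previous integer is 505 - 1 = 504

DIV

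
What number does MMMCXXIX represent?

MMMCXXIX: M=1000, M=1000, M=1000, C=100, X=10, X=10, IX=9
1000 + 1000 + 1000 + 100 + 10 + 10 + 9 = 3129

3129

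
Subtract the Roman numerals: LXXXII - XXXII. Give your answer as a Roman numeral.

LXXXII = 82
XXXII = 32
82 - 32 = 50

L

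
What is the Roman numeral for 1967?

Convert 1967 to Roman numerals:
  1967 contains 1×1000 (M)
  967 contains 1×900 (CM)
  67 contains 1×50 (L)
  17 contains 1×10 (X)
  7 contains 1×5 (V)
  2 contains 2×1 (II)

MCMLXVII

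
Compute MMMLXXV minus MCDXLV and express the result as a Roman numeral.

MMMLXXV = 3075
MCDXLV = 1445
3075 - 1445 = 1630

MDCXXX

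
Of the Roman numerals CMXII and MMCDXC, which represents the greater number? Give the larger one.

CMXII = 912
MMCDXC = 2490
2490 is larger

MMCDXC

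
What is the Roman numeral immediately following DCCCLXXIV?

DCCCLXXIV = 874; next is 875

DCCCLXXV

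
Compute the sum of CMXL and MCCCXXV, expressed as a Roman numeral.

CMXL = 940
MCCCXXV = 1325
940 + 1325 = 2265

MMCCLXV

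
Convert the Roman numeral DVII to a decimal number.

DVII: D=500, V=5, I=1, I=1
500 + 5 + 1 + 1 = 507

507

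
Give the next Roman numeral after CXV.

CXV = 115; next is 116

CXVI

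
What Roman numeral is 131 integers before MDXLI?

MDXLI = 1541
1541 - 131 = 1410

MCDX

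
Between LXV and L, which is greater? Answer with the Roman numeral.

LXV = 65
L = 50
65 is larger

LXV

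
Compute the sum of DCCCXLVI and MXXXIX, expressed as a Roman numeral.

DCCCXLVI = 846
MXXXIX = 1039
846 + 1039 = 1885

MDCCCLXXXV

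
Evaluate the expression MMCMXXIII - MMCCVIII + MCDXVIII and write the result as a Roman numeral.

MMCMXXIII = 2923, MMCCVIII = 2208, MCDXVIII = 1418
2923 - 2208 = 715
715 + 1418 = 2133

MMCXXXIII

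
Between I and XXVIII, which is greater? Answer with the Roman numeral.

I = 1
XXVIII = 28
28 is larger

XXVIII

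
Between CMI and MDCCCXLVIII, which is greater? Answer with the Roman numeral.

CMI = 901
MDCCCXLVIII = 1848
1848 is larger

MDCCCXLVIII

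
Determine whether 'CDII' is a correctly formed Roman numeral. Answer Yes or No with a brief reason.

'CDII': Check the rules: uses only the symbols I, V, X, L, C, D, M; no symbol is repeated more than three times in a row; V, L and D each appear at most once; the only place a smaller symbol precedes a larger one is the allowed subtractive pair CD, the symbol right after such a pair (if any) is smaller than the pair's first symbol, and otherwise the values never increase from left to right. Value: CD (400) + I (1) + I (1) = 402. So it is a valid standard Roman numeral.

Yes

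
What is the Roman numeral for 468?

Convert 468 to Roman numerals:
  468 contains 1×400 (CD)
  68 contains 1×50 (L)
  18 contains 1×10 (X)
  8 contains 1×5 (V)
  3 contains 3×1 (III)

CDLXVIII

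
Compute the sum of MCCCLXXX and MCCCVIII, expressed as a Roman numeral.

MCCCLXXX = 1380
MCCCVIII = 1308
1380 + 1308 = 2688

MMDCLXXXVIII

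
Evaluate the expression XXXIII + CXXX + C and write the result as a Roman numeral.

XXXIII = 33, CXXX = 130, C = 100
33 + 130 = 163
163 + 100 = 263

CCLXIII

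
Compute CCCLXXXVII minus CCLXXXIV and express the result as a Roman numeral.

CCCLXXXVII = 387
CCLXXXIV = 284
387 - 284 = 103

CIII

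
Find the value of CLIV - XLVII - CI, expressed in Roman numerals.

CLIV = 154, XLVII = 47, CI = 101
154 - 47 = 107
107 - 101 = 6

VI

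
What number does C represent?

C: C=100

100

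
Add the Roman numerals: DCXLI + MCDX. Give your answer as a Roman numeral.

DCXLI = 641
MCDX = 1410
641 + 1410 = 2051

MMLI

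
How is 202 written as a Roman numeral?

Convert 202 to Roman numerals:
  202 contains 2×100 (CC)
  2 contains 2×1 (II)

CCII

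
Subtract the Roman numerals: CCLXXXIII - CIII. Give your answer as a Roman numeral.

CCLXXXIII = 283
CIII = 103
283 - 103 = 180

CLXXX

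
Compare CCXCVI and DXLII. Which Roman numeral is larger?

CCXCVI = 296
DXLII = 542
542 is larger

DXLII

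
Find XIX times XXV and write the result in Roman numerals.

XIX = 19
XXV = 25
19 × 25 = 475

CDLXXV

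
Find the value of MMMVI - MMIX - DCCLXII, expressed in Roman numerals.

MMMVI = 3006, MMIX = 2009, DCCLXII = 762
3006 - 2009 = 997
997 - 762 = 235

CCXXXV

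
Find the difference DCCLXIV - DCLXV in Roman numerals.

DCCLXIV = 764
DCLXV = 665
764 - 665 = 99

XCIX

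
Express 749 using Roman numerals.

Convert 749 to Roman numerals:
  749 contains 1×500 (D)
  249 contains 2×100 (CC)
  49 contains 1×40 (XL)
  9 contains 1×9 (IX)

DCCXLIX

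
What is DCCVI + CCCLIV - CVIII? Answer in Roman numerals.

DCCVI = 706, CCCLIV = 354, CVIII = 108
706 + 354 = 1060
1060 - 108 = 952

CMLII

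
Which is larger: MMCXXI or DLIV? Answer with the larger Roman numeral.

MMCXXI = 2121
DLIV = 554
2121 is larger

MMCXXI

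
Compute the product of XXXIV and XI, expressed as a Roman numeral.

XXXIV = 34
XI = 11
34 × 11 = 374

CCCLXXIV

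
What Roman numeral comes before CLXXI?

CLXXI = 171; previous is 170

CLXX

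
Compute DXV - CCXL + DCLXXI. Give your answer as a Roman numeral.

DXV = 515, CCXL = 240, DCLXXI = 671
515 - 240 = 275
275 + 671 = 946

CMXLVI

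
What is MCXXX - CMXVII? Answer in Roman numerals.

MCXXX = 1130
CMXVII = 917
1130 - 917 = 213

CCXIII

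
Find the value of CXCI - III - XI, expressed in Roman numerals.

CXCI = 191, III = 3, XI = 11
191 - 3 = 188
188 - 11 = 177

CLXXVII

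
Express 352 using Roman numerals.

Convert 352 to Roman numerals:
  352 contains 3×100 (CCC)
  52 contains 1×50 (L)
  2 contains 2×1 (II)

CCCLII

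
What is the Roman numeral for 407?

Convert 407 to Roman numerals:
  407 contains 1×400 (CD)
  7 contains 1×5 (V)
  2 contains 2×1 (II)

CDVII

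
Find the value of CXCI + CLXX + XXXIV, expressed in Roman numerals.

CXCI = 191, CLXX = 170, XXXIV = 34
191 + 170 = 361
361 + 34 = 395

CCCXCV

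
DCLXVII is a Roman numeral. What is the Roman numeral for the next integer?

DCLXVII = 667, so the next integer is 667 + 1 = 668

DCLXVIII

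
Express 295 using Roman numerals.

Convert 295 to Roman numerals:
  295 contains 2×100 (CC)
  95 contains 1×90 (XC)
  5 contains 1×5 (V)

CCXCV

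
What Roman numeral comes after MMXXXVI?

MMXXXVI = 2036; next is 2037

MMXXXVII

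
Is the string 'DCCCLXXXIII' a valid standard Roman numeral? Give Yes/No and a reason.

'DCCCLXXXIII': Check the rules: uses only the symbols I, V, X, L, C, D, M; no symbol is repeated more than three times in a row; V, L and D each appear at most once; no smaller symbol precedes a larger one (values never increase from left to right). Value: D (500) + C (100) + C (100) + C (100) + L (50) + X (10) + X (10) + X (10) + I (1) + I (1) + I (1) = 883. So it is a valid standard Roman numeral.

Yes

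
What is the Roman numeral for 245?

Convert 245 to Roman numerals:
  245 contains 2×100 (CC)
  45 contains 1×40 (XL)
  5 contains 1×5 (V)

CCXLV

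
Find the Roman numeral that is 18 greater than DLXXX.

DLXXX = 580
580 + 18 = 598

DXCVIII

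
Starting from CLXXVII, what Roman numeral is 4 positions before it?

CLXXVII = 177
177 - 4 = 173

CLXXIII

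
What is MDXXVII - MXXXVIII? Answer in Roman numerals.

MDXXVII = 1527
MXXXVIII = 1038
1527 - 1038 = 489

CDLXXXIX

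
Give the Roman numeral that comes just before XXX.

XXX = 30, so the previous integer is 30 - 1 = 29

XXIX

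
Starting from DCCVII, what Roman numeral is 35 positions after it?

DCCVII = 707
707 + 35 = 742

DCCXLII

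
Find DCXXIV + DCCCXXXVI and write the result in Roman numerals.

DCXXIV = 624
DCCCXXXVI = 836
624 + 836 = 1460

MCDLX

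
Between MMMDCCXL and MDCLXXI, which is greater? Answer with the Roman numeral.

MMMDCCXL = 3740
MDCLXXI = 1671
3740 is larger

MMMDCCXL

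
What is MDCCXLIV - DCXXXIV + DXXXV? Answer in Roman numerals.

MDCCXLIV = 1744, DCXXXIV = 634, DXXXV = 535
1744 - 634 = 1110
1110 + 535 = 1645

MDCXLV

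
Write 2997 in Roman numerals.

Convert 2997 to Roman numerals:
  2997 contains 2×1000 (MM)
  997 contains 1×900 (CM)
  97 contains 1×90 (XC)
  7 contains 1×5 (V)
  2 contains 2×1 (II)

MMCMXCVII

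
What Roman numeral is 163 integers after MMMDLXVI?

MMMDLXVI = 3566
3566 + 163 = 3729

MMMDCCXXIX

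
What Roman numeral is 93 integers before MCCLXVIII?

MCCLXVIII = 1268
1268 - 93 = 1175

MCLXXV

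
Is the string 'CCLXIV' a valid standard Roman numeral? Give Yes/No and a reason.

'CCLXIV': Check the rules: uses only the symbols I, V, X, L, C, D, M; no symbol is repeated more than three times in a row; V, L and D each appear at most once; the only place a smaller symbol precedes a larger one is the allowed subtractive pair IV, the symbol right after such a pair (if any) is smaller than the pair's first symbol, and otherwise the values never increase from left to right. Value: C (100) + C (100) + L (50) + X (10) + IV (4) = 264. So it is a valid standard Roman numeral.

Yes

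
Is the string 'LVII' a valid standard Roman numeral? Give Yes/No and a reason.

'LVII': Check the rules: uses only the symbols I, V, X, L, C, D, M; no symbol is repeated more than three times in a row; V, L and D each appear at most once; no smaller symbol precedes a larger one (values never increase from left to right). Value: L (50) + V (5) + I (1) + I (1) = 57. So it is a valid standard Roman numeral.

Yes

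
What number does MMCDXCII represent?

MMCDXCII: M=1000, M=1000, CD=400, XC=90, I=1, I=1
1000 + 1000 + 400 + 90 + 1 + 1 = 2492

2492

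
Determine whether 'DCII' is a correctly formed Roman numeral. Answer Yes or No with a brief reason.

'DCII': Check the rules: uses only the symbols I, V, X, L, C, D, M; no symbol is repeated more than three times in a row; V, L and D each appear at most once; no smaller symbol precedes a larger one (values never increase from left to right). Value: D (500) + C (100) + I (1) + I (1) = 602. So it is a valid standard Roman numeral.

Yes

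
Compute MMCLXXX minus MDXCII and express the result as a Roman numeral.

MMCLXXX = 2180
MDXCII = 1592
2180 - 1592 = 588

DLXXXVIII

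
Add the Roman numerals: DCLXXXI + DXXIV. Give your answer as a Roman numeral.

DCLXXXI = 681
DXXIV = 524
681 + 524 = 1205

MCCV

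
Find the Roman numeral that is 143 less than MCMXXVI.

MCMXXVI = 1926
1926 - 143 = 1783

MDCCLXXXIII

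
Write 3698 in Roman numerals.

Convert 3698 to Roman numerals:
  3698 contains 3×1000 (MMM)
  698 contains 1×500 (D)
  198 contains 1×100 (C)
  98 contains 1×90 (XC)
  8 contains 1×5 (V)
  3 contains 3×1 (III)

MMMDCXCVIII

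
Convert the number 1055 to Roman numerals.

Convert 1055 to Roman numerals:
  1055 contains 1×1000 (M)
  55 contains 1×50 (L)
  5 contains 1×5 (V)

MLV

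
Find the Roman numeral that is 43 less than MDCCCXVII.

MDCCCXVII = 1817
1817 - 43 = 1774

MDCCLXXIV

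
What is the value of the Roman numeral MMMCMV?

MMMCMV: M=1000, M=1000, M=1000, CM=900, V=5
1000 + 1000 + 1000 + 900 + 5 = 3905

3905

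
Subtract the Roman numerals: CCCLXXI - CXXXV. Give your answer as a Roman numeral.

CCCLXXI = 371
CXXXV = 135
371 - 135 = 236

CCXXXVI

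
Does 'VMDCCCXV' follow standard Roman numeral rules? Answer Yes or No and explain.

'VMDCCCXV': V should not appear more than once

No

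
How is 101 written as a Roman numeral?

Convert 101 to Roman numerals:
  101 contains 1×100 (C)
  1 contains 1×1 (I)

CI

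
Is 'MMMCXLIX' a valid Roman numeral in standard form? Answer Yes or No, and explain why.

'MMMCXLIX': Check the rules: uses only the symbols I, V, X, L, C, D, M; no symbol is repeated more than three times in a row; V, L and D each appear at most once; the only places a smaller symbol precedes a larger one are the allowed subtractive pairs XL, IX, the symbol right after such a pair (if any) is smaller than the pair's first symbol, and otherwise the values never increase from left to right. Value: M (1000) + M (1000) + M (1000) + C (100) + XL (40) + IX (9) = 3149. So it is a valid standard Roman numeral.

Yes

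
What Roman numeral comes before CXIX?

CXIX = 119; previous is 118

CXVIII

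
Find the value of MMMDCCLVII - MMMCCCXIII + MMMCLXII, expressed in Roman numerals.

MMMDCCLVII = 3757, MMMCCCXIII = 3313, MMMCLXII = 3162
3757 - 3313 = 444
444 + 3162 = 3606

MMMDCVI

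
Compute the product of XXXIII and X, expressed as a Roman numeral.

XXXIII = 33
X = 10
33 × 10 = 330

CCCXXX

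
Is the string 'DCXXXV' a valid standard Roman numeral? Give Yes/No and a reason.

'DCXXXV': Check the rules: uses only the symbols I, V, X, L, C, D, M; no symbol is repeated more than three times in a row; V, L and D each appear at most once; no smaller symbol precedes a larger one (values never increase from left to right). Value: D (500) + C (100) + X (10) + X (10) + X (10) + V (5) = 635. So it is a valid standard Roman numeral.

Yes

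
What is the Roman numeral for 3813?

Convert 3813 to Roman numerals:
  3813 contains 3×1000 (MMM)
  813 contains 1×500 (D)
  313 contains 3×100 (CCC)
  13 contains 1×10 (X)
  3 contains 3×1 (III)

MMMDCCCXIII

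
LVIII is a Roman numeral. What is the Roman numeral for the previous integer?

LVIII = 58, so the previous integer is 58 - 1 = 57

LVII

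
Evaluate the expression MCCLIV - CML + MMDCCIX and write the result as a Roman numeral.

MCCLIV = 1254, CML = 950, MMDCCIX = 2709
1254 - 950 = 304
304 + 2709 = 3013

MMMXIII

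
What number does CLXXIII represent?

CLXXIII: C=100, L=50, X=10, X=10, I=1, I=1, I=1
100 + 50 + 10 + 10 + 1 + 1 + 1 = 173

173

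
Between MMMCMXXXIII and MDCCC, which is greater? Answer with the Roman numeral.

MMMCMXXXIII = 3933
MDCCC = 1800
3933 is larger

MMMCMXXXIII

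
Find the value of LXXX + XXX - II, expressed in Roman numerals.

LXXX = 80, XXX = 30, II = 2
80 + 30 = 110
110 - 2 = 108

CVIII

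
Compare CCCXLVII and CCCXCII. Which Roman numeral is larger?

CCCXLVII = 347
CCCXCII = 392
392 is larger

CCCXCII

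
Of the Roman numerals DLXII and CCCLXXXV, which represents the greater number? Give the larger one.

DLXII = 562
CCCLXXXV = 385
562 is larger

DLXII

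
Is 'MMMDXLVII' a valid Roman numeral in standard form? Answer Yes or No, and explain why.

'MMMDXLVII': Check the rules: uses only the symbols I, V, X, L, C, D, M; no symbol is repeated more than three times in a row; V, L and D each appear at most once; the only place a smaller symbol precedes a larger one is the allowed subtractive pair XL, the symbol right after such a pair (if any) is smaller than the pair's first symbol, and otherwise the values never increase from left to right. Value: M (1000) + M (1000) + M (1000) + D (500) + XL (40) + V (5) + I (1) + I (1) = 3547. So it is a valid standard Roman numeral.

Yes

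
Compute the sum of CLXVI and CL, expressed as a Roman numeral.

CLXVI = 166
CL = 150
166 + 150 = 316

CCCXVI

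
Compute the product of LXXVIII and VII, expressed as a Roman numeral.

LXXVIII = 78
VII = 7
78 × 7 = 546

DXLVI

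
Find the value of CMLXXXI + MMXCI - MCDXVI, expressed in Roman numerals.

CMLXXXI = 981, MMXCI = 2091, MCDXVI = 1416
981 + 2091 = 3072
3072 - 1416 = 1656

MDCLVI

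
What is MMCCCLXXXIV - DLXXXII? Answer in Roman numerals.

MMCCCLXXXIV = 2384
DLXXXII = 582
2384 - 582 = 1802

MDCCCII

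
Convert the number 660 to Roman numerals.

Convert 660 to Roman numerals:
  660 contains 1×500 (D)
  160 contains 1×100 (C)
  60 contains 1×50 (L)
  10 contains 1×10 (X)

DCLX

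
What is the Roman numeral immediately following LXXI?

LXXI = 71; next is 72

LXXII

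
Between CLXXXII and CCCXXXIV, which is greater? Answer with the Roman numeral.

CLXXXII = 182
CCCXXXIV = 334
334 is larger

CCCXXXIV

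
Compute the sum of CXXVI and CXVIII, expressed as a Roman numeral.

CXXVI = 126
CXVIII = 118
126 + 118 = 244

CCXLIV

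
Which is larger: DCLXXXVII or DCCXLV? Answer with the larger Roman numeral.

DCLXXXVII = 687
DCCXLV = 745
745 is larger

DCCXLV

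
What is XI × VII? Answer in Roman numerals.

XI = 11
VII = 7
11 × 7 = 77

LXXVII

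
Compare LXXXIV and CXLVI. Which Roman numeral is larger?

LXXXIV = 84
CXLVI = 146
146 is larger

CXLVI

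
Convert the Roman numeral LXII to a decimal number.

LXII: L=50, X=10, I=1, I=1
50 + 10 + 1 + 1 = 62

62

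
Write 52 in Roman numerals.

Convert 52 to Roman numerals:
  52 contains 1×50 (L)
  2 contains 2×1 (II)

LII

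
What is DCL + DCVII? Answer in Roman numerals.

DCL = 650
DCVII = 607
650 + 607 = 1257

MCCLVII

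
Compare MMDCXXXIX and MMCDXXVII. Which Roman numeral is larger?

MMDCXXXIX = 2639
MMCDXXVII = 2427
2639 is larger

MMDCXXXIX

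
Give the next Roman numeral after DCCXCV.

DCCXCV = 795; next is 796

DCCXCVI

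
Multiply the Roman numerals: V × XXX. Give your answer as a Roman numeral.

V = 5
XXX = 30
5 × 30 = 150

CL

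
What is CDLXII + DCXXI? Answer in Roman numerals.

CDLXII = 462
DCXXI = 621
462 + 621 = 1083

MLXXXIII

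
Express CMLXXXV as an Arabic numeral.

CMLXXXV: CM=900, L=50, X=10, X=10, X=10, V=5
900 + 50 + 10 + 10 + 10 + 5 = 985

985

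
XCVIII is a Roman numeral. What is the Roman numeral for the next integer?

XCVIII = 98; next is 99

XCIX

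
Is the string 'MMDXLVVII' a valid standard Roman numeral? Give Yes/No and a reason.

'MMDXLVVII': V should not appear more than once

No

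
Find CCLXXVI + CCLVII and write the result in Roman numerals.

CCLXXVI = 276
CCLVII = 257
276 + 257 = 533

DXXXIII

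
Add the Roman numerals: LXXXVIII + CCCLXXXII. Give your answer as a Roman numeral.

LXXXVIII = 88
CCCLXXXII = 382
88 + 382 = 470

CDLXX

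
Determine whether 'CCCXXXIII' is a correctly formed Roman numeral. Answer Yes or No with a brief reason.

'CCCXXXIII': Check the rules: uses only the symbols I, V, X, L, C, D, M; no symbol is repeated more than three times in a row; V, L and D each appear at most once; no smaller symbol precedes a larger one (values never increase from left to right). Value: C (100) + C (100) + C (100) + X (10) + X (10) + X (10) + I (1) + I (1) + I (1) = 333. So it is a valid standard Roman numeral.

Yes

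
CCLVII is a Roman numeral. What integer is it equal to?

CCLVII: C=100, C=100, L=50, V=5, I=1, I=1
100 + 100 + 50 + 5 + 1 + 1 = 257

257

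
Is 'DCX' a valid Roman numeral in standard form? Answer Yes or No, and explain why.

'DCX': Check the rules: uses only the symbols I, V, X, L, C, D, M; no symbol is repeated more than three times in a row; V, L and D each appear at most once; no smaller symbol precedes a larger one (values never increase from left to right). Value: D (500) + C (100) + X (10) = 610. So it is a valid standard Roman numeral.

Yes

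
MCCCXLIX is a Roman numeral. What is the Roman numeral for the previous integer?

MCCCXLIX = 1349; previous is 1348

MCCCXLVIII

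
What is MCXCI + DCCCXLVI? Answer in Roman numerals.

MCXCI = 1191
DCCCXLVI = 846
1191 + 846 = 2037

MMXXXVII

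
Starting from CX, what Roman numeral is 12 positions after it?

CX = 110
110 + 12 = 122

CXXII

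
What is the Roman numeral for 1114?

Convert 1114 to Roman numerals:
  1114 contains 1×1000 (M)
  114 contains 1×100 (C)
  14 contains 1×10 (X)
  4 contains 1×4 (IV)

MCXIV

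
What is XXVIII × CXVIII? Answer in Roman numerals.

XXVIII = 28
CXVIII = 118
28 × 118 = 3304

MMMCCCIV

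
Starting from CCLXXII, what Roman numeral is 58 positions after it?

CCLXXII = 272
272 + 58 = 330

CCCXXX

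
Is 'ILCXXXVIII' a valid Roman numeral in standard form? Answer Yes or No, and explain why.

'ILCXXXVIII': Invalid subtractive combination: IL

No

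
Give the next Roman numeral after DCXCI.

DCXCI = 691, so the next integer is 691 + 1 = 692

DCXCII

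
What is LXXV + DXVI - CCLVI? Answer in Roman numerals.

LXXV = 75, DXVI = 516, CCLVI = 256
75 + 516 = 591
591 - 256 = 335

CCCXXXV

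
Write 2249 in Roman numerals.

Convert 2249 to Roman numerals:
  2249 contains 2×1000 (MM)
  249 contains 2×100 (CC)
  49 contains 1×40 (XL)
  9 contains 1×9 (IX)

MMCCXLIX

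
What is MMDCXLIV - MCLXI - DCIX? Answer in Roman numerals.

MMDCXLIV = 2644, MCLXI = 1161, DCIX = 609
2644 - 1161 = 1483
1483 - 609 = 874

DCCCLXXIV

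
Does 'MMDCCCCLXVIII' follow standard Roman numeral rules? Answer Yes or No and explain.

'MMDCCCCLXVIII': More than 3 consecutive C's

No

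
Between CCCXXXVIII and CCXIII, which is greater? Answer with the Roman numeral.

CCCXXXVIII = 338
CCXIII = 213
338 is larger

CCCXXXVIII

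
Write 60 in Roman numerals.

Convert 60 to Roman numerals:
  60 contains 1×50 (L)
  10 contains 1×10 (X)

LX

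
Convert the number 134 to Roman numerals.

Convert 134 to Roman numerals:
  134 contains 1×100 (C)
  34 contains 3×10 (XXX)
  4 contains 1×4 (IV)

CXXXIV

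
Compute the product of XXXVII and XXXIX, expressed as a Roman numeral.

XXXVII = 37
XXXIX = 39
37 × 39 = 1443

MCDXLIII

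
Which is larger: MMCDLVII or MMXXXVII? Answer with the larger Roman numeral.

MMCDLVII = 2457
MMXXXVII = 2037
2457 is larger

MMCDLVII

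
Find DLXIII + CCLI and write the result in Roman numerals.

DLXIII = 563
CCLI = 251
563 + 251 = 814

DCCCXIV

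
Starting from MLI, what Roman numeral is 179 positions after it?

MLI = 1051
1051 + 179 = 1230

MCCXXX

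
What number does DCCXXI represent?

DCCXXI: D=500, C=100, C=100, X=10, X=10, I=1
500 + 100 + 100 + 10 + 10 + 1 = 721

721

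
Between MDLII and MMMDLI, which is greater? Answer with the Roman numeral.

MDLII = 1552
MMMDLI = 3551
3551 is larger

MMMDLI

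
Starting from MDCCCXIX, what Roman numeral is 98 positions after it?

MDCCCXIX = 1819
1819 + 98 = 1917

MCMXVII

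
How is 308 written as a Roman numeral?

Convert 308 to Roman numerals:
  308 contains 3×100 (CCC)
  8 contains 1×5 (V)
  3 contains 3×1 (III)

CCCVIII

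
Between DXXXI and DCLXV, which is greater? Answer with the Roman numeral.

DXXXI = 531
DCLXV = 665
665 is larger

DCLXV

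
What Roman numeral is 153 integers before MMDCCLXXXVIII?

MMDCCLXXXVIII = 2788
2788 - 153 = 2635

MMDCXXXV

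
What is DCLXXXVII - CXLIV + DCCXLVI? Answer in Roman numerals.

DCLXXXVII = 687, CXLIV = 144, DCCXLVI = 746
687 - 144 = 543
543 + 746 = 1289

MCCLXXXIX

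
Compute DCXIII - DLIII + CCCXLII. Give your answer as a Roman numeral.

DCXIII = 613, DLIII = 553, CCCXLII = 342
613 - 553 = 60
60 + 342 = 402

CDII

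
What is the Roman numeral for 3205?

Convert 3205 to Roman numerals:
  3205 contains 3×1000 (MMM)
  205 contains 2×100 (CC)
  5 contains 1×5 (V)

MMMCCV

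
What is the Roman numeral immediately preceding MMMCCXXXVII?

MMMCCXXXVII = 3237, so the previous integer is 3237 - 1 = 3236

MMMCCXXXVI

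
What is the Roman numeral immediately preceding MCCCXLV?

MCCCXLV = 1345, so the previous integer is 1345 - 1 = 1344

MCCCXLIV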